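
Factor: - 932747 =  - 53^1*17599^1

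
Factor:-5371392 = -2^9*3^1*13^1*269^1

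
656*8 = 5248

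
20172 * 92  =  1855824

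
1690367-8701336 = - 7010969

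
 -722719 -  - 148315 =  - 574404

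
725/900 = 29/36 = 0.81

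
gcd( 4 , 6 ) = 2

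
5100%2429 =242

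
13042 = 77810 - 64768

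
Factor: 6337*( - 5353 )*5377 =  - 19^1*53^1*101^1*283^1*6337^1 =- 182398384297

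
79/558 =79/558 = 0.14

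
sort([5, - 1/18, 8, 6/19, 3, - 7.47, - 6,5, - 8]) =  [ - 8,  -  7.47, - 6, - 1/18, 6/19,3, 5,5,8]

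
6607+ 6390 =12997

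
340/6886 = 170/3443=0.05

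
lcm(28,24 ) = 168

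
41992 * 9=377928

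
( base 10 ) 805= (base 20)205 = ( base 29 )RM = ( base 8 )1445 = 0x325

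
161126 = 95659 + 65467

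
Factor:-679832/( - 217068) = 2^1*3^( - 1 ) * 18089^ (-1)*84979^1 = 169958/54267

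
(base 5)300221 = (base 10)9436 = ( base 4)2103130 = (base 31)9PC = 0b10010011011100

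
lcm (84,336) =336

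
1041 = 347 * 3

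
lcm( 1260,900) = 6300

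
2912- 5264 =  - 2352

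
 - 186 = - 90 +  - 96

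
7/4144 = 1/592 = 0.00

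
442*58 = 25636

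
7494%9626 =7494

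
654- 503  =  151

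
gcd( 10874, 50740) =2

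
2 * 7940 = 15880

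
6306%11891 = 6306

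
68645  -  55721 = 12924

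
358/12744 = 179/6372 = 0.03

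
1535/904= 1 + 631/904 = 1.70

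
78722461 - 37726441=40996020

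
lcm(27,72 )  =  216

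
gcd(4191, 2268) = 3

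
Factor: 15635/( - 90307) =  - 5^1 * 7^( - 2)* 19^( - 1)*53^1*59^1*97^( - 1)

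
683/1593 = 683/1593 = 0.43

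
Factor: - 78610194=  - 2^1*3^2*13^1*335941^1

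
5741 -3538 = 2203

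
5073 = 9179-4106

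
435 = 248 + 187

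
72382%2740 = 1142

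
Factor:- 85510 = -2^1*5^1*17^1*503^1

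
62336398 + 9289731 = 71626129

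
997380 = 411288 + 586092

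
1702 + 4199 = 5901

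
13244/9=13244/9 = 1471.56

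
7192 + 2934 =10126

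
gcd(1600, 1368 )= 8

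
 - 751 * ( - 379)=284629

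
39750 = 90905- 51155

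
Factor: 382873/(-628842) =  -2^( - 1)*3^( - 1 )*311^ ( - 1 )*337^( - 1 )*382873^1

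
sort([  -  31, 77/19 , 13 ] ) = [ -31, 77/19, 13]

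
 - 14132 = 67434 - 81566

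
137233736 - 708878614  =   - 571644878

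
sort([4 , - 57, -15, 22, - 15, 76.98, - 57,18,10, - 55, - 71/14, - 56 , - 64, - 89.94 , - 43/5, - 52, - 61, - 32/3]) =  [ - 89.94 , - 64, - 61,  -  57, - 57, - 56, - 55, - 52,-15, - 15, - 32/3, - 43/5,-71/14,  4, 10 , 18, 22, 76.98] 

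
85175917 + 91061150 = 176237067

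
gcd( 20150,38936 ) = 62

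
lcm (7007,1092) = 84084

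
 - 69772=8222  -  77994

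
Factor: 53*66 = 3498 = 2^1*3^1*11^1*53^1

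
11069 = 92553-81484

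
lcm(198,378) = 4158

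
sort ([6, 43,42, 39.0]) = [6, 39.0, 42,  43] 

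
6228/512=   1557/128 = 12.16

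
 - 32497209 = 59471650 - 91968859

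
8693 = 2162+6531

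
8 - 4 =4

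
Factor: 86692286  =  2^1*41^1*1057223^1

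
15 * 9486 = 142290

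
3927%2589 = 1338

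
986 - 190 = 796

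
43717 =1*43717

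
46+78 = 124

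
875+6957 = 7832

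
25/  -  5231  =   - 1+ 5206/5231 = - 0.00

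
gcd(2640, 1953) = 3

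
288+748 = 1036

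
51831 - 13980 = 37851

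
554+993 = 1547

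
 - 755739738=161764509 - 917504247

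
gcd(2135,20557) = 61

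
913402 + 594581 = 1507983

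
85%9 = 4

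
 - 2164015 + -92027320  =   - 94191335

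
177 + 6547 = 6724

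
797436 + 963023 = 1760459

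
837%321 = 195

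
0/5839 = 0 = 0.00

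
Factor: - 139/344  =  -2^(-3)*43^(-1 )*139^1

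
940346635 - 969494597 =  - 29147962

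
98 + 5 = 103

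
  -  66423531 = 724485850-790909381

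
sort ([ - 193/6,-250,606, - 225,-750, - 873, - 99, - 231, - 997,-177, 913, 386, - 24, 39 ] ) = [ - 997, - 873, -750, - 250, - 231, - 225, - 177, - 99, - 193/6, - 24, 39, 386, 606,  913 ] 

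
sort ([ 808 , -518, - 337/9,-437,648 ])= [-518, - 437 , - 337/9, 648,808 ] 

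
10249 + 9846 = 20095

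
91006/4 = 22751 + 1/2 = 22751.50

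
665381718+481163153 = 1146544871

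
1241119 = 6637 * 187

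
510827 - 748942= - 238115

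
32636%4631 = 219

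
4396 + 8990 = 13386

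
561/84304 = 51/7664 = 0.01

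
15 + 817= 832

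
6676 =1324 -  -5352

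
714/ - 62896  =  -357/31448 = - 0.01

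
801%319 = 163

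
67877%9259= 3064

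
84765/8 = 84765/8 = 10595.62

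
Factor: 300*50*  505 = 7575000=2^3 * 3^1*5^5 * 101^1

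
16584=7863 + 8721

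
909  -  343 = 566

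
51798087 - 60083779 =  - 8285692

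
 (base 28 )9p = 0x115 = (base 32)8l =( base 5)2102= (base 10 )277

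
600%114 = 30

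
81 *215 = 17415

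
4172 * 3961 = 16525292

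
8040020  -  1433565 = 6606455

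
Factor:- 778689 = -3^2*31^1*2791^1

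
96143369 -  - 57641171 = 153784540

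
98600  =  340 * 290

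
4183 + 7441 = 11624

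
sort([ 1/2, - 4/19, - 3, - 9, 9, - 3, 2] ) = [ - 9, - 3, - 3, - 4/19, 1/2,  2 , 9 ]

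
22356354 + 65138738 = 87495092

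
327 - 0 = 327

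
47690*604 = 28804760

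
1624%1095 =529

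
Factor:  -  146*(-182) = 2^2*7^1*13^1*73^1 = 26572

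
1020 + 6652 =7672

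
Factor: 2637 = 3^2* 293^1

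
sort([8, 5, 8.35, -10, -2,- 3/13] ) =[ - 10, - 2, - 3/13, 5,  8, 8.35]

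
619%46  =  21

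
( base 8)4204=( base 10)2180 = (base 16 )884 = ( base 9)2882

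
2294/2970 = 1147/1485 = 0.77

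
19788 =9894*2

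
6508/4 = 1627 = 1627.00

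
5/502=5/502 =0.01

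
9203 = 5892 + 3311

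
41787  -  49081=- 7294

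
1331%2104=1331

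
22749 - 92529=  - 69780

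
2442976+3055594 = 5498570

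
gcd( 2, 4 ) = 2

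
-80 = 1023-1103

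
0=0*494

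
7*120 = 840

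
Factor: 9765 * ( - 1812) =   -  2^2 * 3^3*5^1 * 7^1  *  31^1*151^1  =  - 17694180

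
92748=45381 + 47367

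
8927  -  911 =8016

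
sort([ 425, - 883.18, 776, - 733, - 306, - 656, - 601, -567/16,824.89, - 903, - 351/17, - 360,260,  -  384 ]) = [ - 903, - 883.18,-733, - 656,-601, - 384 ,-360, - 306, - 567/16 , - 351/17,260, 425, 776, 824.89 ] 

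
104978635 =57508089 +47470546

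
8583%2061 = 339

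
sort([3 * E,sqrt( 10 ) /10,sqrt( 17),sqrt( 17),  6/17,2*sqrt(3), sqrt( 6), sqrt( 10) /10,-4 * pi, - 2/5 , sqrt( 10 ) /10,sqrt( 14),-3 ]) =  [-4*pi,  -  3, - 2/5,sqrt(10)/10, sqrt( 10)/10,sqrt (10)/10,6/17,sqrt( 6), 2*sqrt( 3),sqrt( 14 ),sqrt( 17) , sqrt (17), 3 *E ]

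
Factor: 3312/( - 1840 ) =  - 3^2 * 5^( - 1) = - 9/5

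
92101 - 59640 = 32461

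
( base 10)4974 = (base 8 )11556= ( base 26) 798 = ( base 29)5QF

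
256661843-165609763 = 91052080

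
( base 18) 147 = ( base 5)3103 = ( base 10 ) 403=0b110010011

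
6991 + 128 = 7119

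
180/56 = 45/14 = 3.21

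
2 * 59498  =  118996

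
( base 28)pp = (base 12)505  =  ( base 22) 1AL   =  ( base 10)725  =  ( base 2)1011010101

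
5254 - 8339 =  - 3085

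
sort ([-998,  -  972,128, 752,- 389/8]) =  [ - 998,- 972,-389/8,128, 752 ]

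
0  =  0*98538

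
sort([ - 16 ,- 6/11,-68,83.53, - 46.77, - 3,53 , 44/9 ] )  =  [ - 68 ,-46.77, - 16, - 3, - 6/11, 44/9, 53,83.53] 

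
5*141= 705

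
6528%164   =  132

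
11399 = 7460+3939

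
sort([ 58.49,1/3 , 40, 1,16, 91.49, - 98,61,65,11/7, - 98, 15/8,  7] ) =[ - 98,-98,1/3,1,11/7,15/8,7,16,40,58.49 , 61,65,91.49]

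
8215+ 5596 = 13811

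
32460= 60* 541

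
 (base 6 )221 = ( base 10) 85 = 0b1010101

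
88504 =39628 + 48876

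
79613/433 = 79613/433 = 183.86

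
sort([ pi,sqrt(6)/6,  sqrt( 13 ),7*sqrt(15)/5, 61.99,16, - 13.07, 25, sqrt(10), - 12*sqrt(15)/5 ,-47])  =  [ - 47, - 13.07 , - 12 *sqrt (15)/5,sqrt(6) /6, pi,sqrt( 10), sqrt( 13 ), 7*sqrt(15)/5, 16, 25,  61.99]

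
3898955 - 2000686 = 1898269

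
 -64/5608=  - 1+693/701 = - 0.01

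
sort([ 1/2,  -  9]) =[ - 9  ,  1/2]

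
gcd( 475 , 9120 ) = 95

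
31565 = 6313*5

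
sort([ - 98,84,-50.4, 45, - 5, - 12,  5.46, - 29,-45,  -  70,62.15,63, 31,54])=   [  -  98,  -  70, - 50.4 ,  -  45, - 29,-12, -5,5.46,31,45, 54 , 62.15,63,84]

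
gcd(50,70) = 10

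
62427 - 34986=27441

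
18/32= 9/16  =  0.56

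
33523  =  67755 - 34232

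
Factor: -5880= -2^3*3^1*5^1*7^2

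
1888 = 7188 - 5300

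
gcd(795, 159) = 159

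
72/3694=36/1847  =  0.02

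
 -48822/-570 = 85 + 62/95= 85.65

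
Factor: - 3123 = -3^2*347^1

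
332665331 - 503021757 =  - 170356426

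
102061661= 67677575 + 34384086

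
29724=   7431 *4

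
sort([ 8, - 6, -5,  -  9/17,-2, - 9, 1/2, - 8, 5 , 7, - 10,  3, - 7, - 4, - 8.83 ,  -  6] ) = [ - 10, - 9, - 8.83, - 8, - 7, - 6, - 6, - 5, - 4,-2, - 9/17,1/2,3,5,7,8] 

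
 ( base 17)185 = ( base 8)656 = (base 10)430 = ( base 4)12232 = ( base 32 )DE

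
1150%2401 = 1150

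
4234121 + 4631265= 8865386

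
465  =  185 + 280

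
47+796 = 843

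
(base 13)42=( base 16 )36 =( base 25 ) 24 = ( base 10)54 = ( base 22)2A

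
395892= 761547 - 365655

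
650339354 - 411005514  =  239333840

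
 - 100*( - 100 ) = 10000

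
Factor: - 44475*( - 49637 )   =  2207605575 =3^1*5^2*7^2*593^1*1013^1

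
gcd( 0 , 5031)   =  5031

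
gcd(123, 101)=1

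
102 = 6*17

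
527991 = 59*8949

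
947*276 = 261372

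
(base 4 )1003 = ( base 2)1000011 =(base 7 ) 124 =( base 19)3A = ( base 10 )67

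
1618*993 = 1606674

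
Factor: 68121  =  3^4*29^2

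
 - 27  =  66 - 93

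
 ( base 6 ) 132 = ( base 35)1L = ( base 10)56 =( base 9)62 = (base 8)70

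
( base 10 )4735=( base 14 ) 1a23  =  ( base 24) 857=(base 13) 2203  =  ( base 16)127F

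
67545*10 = 675450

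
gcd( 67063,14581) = 1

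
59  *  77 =4543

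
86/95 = 86/95 = 0.91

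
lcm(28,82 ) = 1148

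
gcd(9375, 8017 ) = 1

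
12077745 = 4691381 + 7386364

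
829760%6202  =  4894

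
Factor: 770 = 2^1*5^1 * 7^1*11^1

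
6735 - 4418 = 2317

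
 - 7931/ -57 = 7931/57 = 139.14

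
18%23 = 18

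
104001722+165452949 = 269454671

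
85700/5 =17140 =17140.00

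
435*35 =15225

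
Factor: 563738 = 2^1*7^1*67^1 * 601^1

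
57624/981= 58 + 242/327  =  58.74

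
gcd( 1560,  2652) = 156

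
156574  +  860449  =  1017023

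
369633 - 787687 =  -418054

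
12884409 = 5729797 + 7154612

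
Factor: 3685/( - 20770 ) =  - 11/62 = -2^(-1)*11^1*31^( - 1) 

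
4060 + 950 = 5010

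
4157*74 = 307618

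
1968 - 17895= - 15927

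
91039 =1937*47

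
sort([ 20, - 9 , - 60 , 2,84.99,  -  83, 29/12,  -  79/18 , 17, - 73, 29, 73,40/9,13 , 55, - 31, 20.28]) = [ - 83,-73,-60, - 31,  -  9,  -  79/18 , 2,29/12,40/9,13, 17 , 20,20.28, 29,55  ,  73, 84.99]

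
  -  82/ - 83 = 82/83= 0.99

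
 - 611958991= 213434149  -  825393140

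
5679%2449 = 781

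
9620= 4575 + 5045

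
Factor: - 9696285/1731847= - 3^2 *5^1*13^ ( - 1)* 43^1*101^( - 1 ) * 1319^( - 1)*5011^1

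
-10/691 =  - 10/691 = - 0.01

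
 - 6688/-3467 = 1 + 3221/3467=1.93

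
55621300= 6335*8780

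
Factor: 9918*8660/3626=2^2 * 3^2*5^1*7^( - 2 ) * 19^1 *29^1*37^ ( - 1)*433^1=42944940/1813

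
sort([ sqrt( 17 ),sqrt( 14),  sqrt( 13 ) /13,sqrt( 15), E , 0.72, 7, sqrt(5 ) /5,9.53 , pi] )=[sqrt( 13)/13,sqrt( 5 ) /5,0.72,E,pi, sqrt(14),  sqrt( 15), sqrt( 17),7,9.53]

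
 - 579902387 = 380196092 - 960098479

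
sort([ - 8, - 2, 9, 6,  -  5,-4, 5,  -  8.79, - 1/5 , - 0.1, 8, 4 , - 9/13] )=[ - 8.79, - 8,-5, - 4,- 2,- 9/13, - 1/5,  -  0.1, 4, 5, 6, 8,  9] 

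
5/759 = 5/759 = 0.01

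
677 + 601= 1278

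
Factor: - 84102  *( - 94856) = 2^4*3^1 * 71^1 * 107^1*131^1 *167^1 =7977579312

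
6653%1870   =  1043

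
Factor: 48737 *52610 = 2564053570 = 2^1*5^1 * 13^1*23^1*163^1*5261^1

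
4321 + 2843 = 7164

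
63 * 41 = 2583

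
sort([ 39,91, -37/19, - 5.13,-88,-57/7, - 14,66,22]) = [ - 88, - 14, - 57/7,- 5.13, - 37/19, 22 , 39,66,91]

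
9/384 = 3/128 =0.02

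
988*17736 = 17523168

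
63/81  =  7/9 = 0.78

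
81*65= 5265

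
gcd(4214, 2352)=98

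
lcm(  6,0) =0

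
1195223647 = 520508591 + 674715056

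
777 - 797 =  - 20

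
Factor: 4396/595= 628/85 = 2^2*5^(-1 )*17^ ( - 1)*157^1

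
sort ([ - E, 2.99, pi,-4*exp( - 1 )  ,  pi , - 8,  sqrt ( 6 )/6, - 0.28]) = [ - 8, - E ,-4*exp(-1 ), - 0.28,sqrt(6) /6, 2.99, pi, pi]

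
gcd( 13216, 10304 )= 224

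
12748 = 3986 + 8762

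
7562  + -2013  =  5549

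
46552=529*88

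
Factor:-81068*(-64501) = 5228967068  =  2^2 * 13^1*53^1*1217^1 * 1559^1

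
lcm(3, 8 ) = 24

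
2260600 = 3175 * 712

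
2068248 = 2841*728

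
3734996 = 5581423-1846427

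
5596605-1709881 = 3886724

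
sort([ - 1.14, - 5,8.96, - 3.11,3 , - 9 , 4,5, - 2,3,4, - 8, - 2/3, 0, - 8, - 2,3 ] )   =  [  -  9, - 8, - 8,-5, - 3.11, - 2, - 2, - 1.14, - 2/3 , 0,3,3,3, 4,4, 5,8.96]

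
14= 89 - 75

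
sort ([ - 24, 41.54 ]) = [ - 24, 41.54 ] 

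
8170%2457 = 799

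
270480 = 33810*8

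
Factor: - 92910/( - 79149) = 30970/26383 =2^1*5^1*7^ ( - 1)*19^1  *163^1*3769^( - 1 ) 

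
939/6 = 313/2 = 156.50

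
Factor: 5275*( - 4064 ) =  - 21437600 = -  2^5*5^2*127^1*211^1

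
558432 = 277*2016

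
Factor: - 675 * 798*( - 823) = 2^1*3^4 * 5^2*7^1*19^1*823^1 = 443308950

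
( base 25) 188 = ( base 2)1101000001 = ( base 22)1fj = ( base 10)833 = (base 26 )161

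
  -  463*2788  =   - 1290844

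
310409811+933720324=1244130135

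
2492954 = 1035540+1457414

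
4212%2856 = 1356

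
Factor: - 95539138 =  - 2^1*47769569^1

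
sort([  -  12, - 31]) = [ - 31, - 12]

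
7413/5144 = 7413/5144=   1.44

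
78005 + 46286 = 124291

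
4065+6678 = 10743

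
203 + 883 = 1086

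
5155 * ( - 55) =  - 283525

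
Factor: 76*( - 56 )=  -  2^5 * 7^1*19^1 = -  4256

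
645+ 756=1401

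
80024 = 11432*7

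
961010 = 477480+483530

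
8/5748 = 2/1437 = 0.00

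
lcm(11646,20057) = 361026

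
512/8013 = 512/8013 = 0.06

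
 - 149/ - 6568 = 149/6568  =  0.02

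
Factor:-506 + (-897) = -23^1*61^1 = -1403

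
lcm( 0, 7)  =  0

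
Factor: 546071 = 546071^1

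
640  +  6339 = 6979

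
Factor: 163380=2^2*3^1*5^1 *7^1 * 389^1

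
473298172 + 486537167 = 959835339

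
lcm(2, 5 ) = 10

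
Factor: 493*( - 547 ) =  - 269671 = - 17^1 * 29^1*547^1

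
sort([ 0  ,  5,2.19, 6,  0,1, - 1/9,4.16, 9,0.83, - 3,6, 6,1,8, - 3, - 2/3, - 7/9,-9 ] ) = [ -9,-3, - 3, - 7/9, - 2/3, - 1/9, 0,0,0.83,1 , 1,2.19, 4.16, 5,6,6, 6,8, 9]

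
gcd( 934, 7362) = 2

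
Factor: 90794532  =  2^2*3^1*7566211^1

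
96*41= 3936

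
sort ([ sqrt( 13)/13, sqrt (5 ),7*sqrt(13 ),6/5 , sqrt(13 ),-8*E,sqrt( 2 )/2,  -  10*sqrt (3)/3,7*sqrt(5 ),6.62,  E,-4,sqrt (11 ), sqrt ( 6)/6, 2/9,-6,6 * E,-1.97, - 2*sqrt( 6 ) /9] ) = [ - 8* E, -6,-10* sqrt( 3)/3, - 4, - 1.97,-2  *sqrt (6)/9,2/9,  sqrt(13)/13,sqrt( 6 ) /6,sqrt( 2 ) /2,6/5,sqrt( 5 ), E,  sqrt( 11 ),sqrt(13), 6.62,7*sqrt( 5 ),6*E,  7*sqrt( 13)]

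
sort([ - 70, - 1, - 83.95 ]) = [ - 83.95, - 70  ,  -  1]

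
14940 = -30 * (  -  498) 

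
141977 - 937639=-795662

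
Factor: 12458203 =23^1*541661^1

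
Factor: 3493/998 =7/2  =  2^( - 1)*7^1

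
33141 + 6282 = 39423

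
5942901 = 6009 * 989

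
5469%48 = 45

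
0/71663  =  0 = 0.00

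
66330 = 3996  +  62334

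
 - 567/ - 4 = 141  +  3/4=141.75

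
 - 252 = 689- 941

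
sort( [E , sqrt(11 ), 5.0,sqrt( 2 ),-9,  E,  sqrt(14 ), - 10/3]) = [ - 9, - 10/3,sqrt(2),E,E, sqrt(11 ),  sqrt(14 ),5.0 ]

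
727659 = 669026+58633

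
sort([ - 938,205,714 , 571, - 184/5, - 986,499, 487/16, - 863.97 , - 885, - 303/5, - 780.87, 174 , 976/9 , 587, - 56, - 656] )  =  [ - 986,  -  938, - 885, - 863.97, - 780.87, - 656 , - 303/5, - 56 , - 184/5, 487/16,976/9 , 174, 205,499,571, 587, 714]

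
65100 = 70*930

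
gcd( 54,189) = 27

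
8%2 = 0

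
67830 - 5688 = 62142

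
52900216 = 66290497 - 13390281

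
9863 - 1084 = 8779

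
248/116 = 62/29  =  2.14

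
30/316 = 15/158 = 0.09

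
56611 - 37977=18634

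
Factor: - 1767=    - 3^1*19^1*31^1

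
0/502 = 0 = 0.00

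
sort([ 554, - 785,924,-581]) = [ - 785, - 581, 554, 924 ]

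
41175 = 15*2745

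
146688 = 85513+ 61175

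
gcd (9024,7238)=94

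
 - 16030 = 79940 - 95970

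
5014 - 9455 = -4441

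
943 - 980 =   -  37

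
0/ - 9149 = 0/1 = - 0.00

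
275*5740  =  1578500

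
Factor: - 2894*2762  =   - 2^2*1381^1*1447^1 = - 7993228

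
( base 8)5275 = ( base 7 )11005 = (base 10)2749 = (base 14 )1005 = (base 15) C34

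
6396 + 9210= 15606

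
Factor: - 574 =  - 2^1*7^1  *  41^1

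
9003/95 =9003/95 = 94.77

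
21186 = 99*214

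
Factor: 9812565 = 3^2*5^1*7^1*31151^1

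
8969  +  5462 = 14431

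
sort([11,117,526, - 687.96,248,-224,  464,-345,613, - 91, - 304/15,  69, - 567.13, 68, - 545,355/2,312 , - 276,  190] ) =[ - 687.96, - 567.13,-545, - 345,-276, - 224, - 91, - 304/15, 11, 68, 69,117, 355/2, 190 , 248,312,464,526,613 ] 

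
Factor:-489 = - 3^1* 163^1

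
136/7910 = 68/3955 = 0.02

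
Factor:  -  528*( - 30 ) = 15840 = 2^5*3^2*5^1*11^1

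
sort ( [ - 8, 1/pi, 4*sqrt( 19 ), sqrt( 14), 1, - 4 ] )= [- 8, - 4, 1/pi,1, sqrt( 14),4*sqrt( 19 )]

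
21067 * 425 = 8953475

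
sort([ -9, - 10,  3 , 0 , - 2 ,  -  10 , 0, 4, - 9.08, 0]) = [ - 10, - 10 ,- 9.08 , - 9, - 2,0,0,  0, 3, 4]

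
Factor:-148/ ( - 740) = 5^( - 1) = 1/5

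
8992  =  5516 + 3476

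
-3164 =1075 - 4239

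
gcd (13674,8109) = 159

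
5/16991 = 5/16991 = 0.00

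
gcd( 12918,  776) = 2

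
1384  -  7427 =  - 6043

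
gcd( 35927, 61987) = 1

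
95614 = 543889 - 448275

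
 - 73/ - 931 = 73/931 = 0.08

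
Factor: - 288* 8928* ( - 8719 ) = 2^10*3^4*31^1*8719^1= 22418850816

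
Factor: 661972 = 2^2 * 61^1*2713^1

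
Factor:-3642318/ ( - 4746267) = 404702/527363= 2^1*17^1*157^( - 1 )*3359^(  -  1)*11903^1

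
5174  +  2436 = 7610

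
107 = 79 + 28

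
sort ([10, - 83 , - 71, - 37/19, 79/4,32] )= [ - 83, - 71 ,- 37/19, 10, 79/4,32 ] 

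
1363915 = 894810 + 469105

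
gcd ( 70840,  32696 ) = 8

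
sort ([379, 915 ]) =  [379, 915]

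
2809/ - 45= -63+26/45 = - 62.42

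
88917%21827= 1609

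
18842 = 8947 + 9895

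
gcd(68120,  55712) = 8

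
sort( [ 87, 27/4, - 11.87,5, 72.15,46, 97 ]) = [ - 11.87, 5,27/4, 46,72.15,87,97 ]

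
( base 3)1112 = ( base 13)32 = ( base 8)51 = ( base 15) 2b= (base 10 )41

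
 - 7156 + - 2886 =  - 10042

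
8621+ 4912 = 13533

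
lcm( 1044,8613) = 34452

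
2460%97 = 35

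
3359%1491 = 377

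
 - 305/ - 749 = 305/749 = 0.41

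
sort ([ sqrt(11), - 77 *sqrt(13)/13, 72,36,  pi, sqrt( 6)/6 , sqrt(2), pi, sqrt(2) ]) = [ - 77*sqrt(13 )/13,  sqrt(6)/6, sqrt (2),sqrt(2 ) , pi, pi,sqrt(11 ), 36,72]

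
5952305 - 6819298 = - 866993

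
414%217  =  197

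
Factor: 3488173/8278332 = 2^( - 2) * 3^( - 1 )*13^1*109^( - 1)*179^1*1499^1* 6329^(-1 ) 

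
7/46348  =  7/46348=0.00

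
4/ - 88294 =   -  2/44147=- 0.00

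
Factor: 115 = 5^1 *23^1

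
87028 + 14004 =101032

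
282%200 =82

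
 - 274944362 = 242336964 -517281326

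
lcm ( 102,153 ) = 306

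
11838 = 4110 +7728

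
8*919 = 7352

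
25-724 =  -699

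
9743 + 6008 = 15751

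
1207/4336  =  1207/4336 = 0.28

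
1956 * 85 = 166260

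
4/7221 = 4/7221 = 0.00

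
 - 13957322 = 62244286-76201608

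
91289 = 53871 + 37418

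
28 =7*4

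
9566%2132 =1038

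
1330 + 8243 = 9573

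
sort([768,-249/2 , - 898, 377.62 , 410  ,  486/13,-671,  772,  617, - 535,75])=[ -898, - 671,-535, - 249/2,486/13 , 75,377.62, 410,617, 768,772 ] 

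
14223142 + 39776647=53999789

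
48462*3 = 145386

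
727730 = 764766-37036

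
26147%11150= 3847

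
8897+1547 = 10444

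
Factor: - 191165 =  - 5^1*13^1 *17^1*173^1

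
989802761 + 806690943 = 1796493704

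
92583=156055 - 63472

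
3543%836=199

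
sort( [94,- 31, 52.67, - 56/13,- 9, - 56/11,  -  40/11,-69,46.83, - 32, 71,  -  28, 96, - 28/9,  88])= [ -69, - 32, - 31,-28,- 9, - 56/11, - 56/13, - 40/11, - 28/9,  46.83,52.67,71,88,94,96 ]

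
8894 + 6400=15294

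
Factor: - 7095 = -3^1*5^1*11^1*43^1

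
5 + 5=10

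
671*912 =611952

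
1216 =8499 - 7283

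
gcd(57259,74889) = 1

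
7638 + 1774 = 9412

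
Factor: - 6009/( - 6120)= 2^( - 3)*3^ ( - 1)*5^( - 1 )*17^( - 1 )*2003^1=2003/2040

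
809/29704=809/29704 = 0.03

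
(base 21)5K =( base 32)3t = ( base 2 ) 1111101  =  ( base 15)85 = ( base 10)125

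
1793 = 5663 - 3870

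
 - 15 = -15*1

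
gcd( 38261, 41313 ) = 1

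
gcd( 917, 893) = 1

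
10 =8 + 2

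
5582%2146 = 1290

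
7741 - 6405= 1336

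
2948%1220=508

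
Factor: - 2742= -2^1*3^1*457^1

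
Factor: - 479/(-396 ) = 2^( - 2 )*3^( - 2 )*11^( - 1 )*479^1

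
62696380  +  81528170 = 144224550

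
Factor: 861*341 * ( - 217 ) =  - 3^1* 7^2*11^1*31^2 * 41^1 = - 63711417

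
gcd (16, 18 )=2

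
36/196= 9/49= 0.18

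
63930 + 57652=121582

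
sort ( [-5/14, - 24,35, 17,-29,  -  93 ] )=[ - 93 , - 29, - 24 , - 5/14, 17,35 ]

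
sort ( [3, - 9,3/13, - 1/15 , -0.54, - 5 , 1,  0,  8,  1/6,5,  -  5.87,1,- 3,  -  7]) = [-9, - 7, - 5.87, - 5, - 3 ,-0.54, - 1/15,0, 1/6 , 3/13 , 1, 1,3, 5,  8 ]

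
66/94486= 33/47243= 0.00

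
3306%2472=834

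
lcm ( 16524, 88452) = 1503684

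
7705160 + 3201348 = 10906508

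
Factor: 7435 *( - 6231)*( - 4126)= 2^1*3^1*5^1*31^1*67^1*1487^1*2063^1=191147203110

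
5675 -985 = 4690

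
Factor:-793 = -13^1 * 61^1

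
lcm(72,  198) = 792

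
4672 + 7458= 12130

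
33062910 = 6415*5154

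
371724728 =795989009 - 424264281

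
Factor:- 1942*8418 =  - 2^2*3^1 * 23^1*61^1*971^1 = -  16347756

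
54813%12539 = 4657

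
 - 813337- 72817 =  - 886154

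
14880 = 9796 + 5084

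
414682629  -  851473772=- 436791143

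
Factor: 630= 2^1*3^2*5^1*7^1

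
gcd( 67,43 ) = 1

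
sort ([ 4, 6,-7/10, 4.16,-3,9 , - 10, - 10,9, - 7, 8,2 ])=[-10, - 10, - 7, - 3, - 7/10, 2,4, 4.16,6, 8, 9, 9]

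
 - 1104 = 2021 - 3125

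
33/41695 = 33/41695  =  0.00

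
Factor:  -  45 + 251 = 2^1*103^1 = 206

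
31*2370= 73470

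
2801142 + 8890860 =11692002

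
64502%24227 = 16048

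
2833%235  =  13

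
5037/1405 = 3 + 822/1405 = 3.59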